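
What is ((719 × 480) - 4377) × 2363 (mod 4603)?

719 × 480 = 345120 ≡ 4498 (mod 4603)
4498 - 4377 = 121
121 × 2363 = 285923 ≡ 537 (mod 4603)

537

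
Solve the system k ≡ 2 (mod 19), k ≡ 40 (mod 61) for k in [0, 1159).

40

19⁻¹ mod 61: 19·45 ≡ 1 (mod 61), so 19⁻¹ ≡ 45.
k = 2 + 19·((40 − 2)·45 mod 61) = 2 + 19·2 = 40.
Check: 40 mod 19 = 2, 40 mod 61 = 40. ✓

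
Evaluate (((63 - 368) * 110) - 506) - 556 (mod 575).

63 - 368 = -305 ≡ 270 (mod 575)
270 * 110 = 29700 ≡ 375 (mod 575)
375 - 506 = -131 ≡ 444 (mod 575)
444 - 556 = -112 ≡ 463 (mod 575)

463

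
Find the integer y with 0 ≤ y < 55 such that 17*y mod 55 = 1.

Apply the Euclidean algorithm and back-substitute:
55 = 3·17 + 4
17 = 4·4 + 1
4 = 4·1 + 0
gcd(17, 55) = 1, so the inverse exists.
Bézout: 1 = −4·55 + 13·17.
So 17⁻¹ ≡ 13 (mod 55).

13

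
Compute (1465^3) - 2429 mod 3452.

968

(1465)^3 ≡ 3397 (mod 3452)
3397 - 2429 = 968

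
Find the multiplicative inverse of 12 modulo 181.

181 = 15·12 + 1
12 = 12·1 + 0
gcd(12, 181) = 1, so the inverse exists.
Back-substitute for 1:
1 = 1·181 − 15·12
So 12⁻¹ ≡ −15 ≡ 166 (mod 181).

166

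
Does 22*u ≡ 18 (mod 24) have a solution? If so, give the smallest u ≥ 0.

gcd(22, 24) = 2, and 2 | 18, so solutions exist.
Divide through by 2: 11*u mod 12 = 9.
11⁻¹ ≡ 11 (mod 12).
u ≡ 11*9 ≡ 3 (mod 12).
The smallest non-negative solution is u = 3.

3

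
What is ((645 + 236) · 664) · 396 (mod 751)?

645 + 236 = 881 ≡ 130 (mod 751)
130 · 664 = 86320 ≡ 706 (mod 751)
706 · 396 = 279576 ≡ 204 (mod 751)

204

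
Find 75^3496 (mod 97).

1

3496 in binary is 110110101000, i.e. 3496 = 2048 + 1024 + 256 + 128 + 32 + 8.
75^1 ≡ 75 (mod 97)
75^2 ≡ 75^2 = 5625 ≡ 96 (mod 97)
75^4 ≡ 96^2 = 9216 ≡ 1 (mod 97)
75^8 ≡ 1^2 = 1 (mod 97)
75^16 ≡ 1^2 = 1 (mod 97)
75^32 ≡ 1^2 = 1 (mod 97)
75^64 ≡ 1^2 = 1 (mod 97)
75^128 ≡ 1^2 = 1 (mod 97)
75^256 ≡ 1^2 = 1 (mod 97)
75^512 ≡ 1^2 = 1 (mod 97)
75^1024 ≡ 1^2 = 1 (mod 97)
75^2048 ≡ 1^2 = 1 (mod 97)
75^3496 = 75^2048 · 75^1024 · 75^256 · 75^128 · 75^32 · 75^8 ≡ 1 · 1 · 1 · 1 · 1 · 1 (mod 97).
Accumulate the product:
1 · 1 = 1
1 · 1 = 1
1 · 1 = 1
1 · 1 = 1
1 · 1 = 1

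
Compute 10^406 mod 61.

Using repeated squaring:
10^1 ≡ 10 (mod 61)
10^2 ≡ 10^2 = 100 ≡ 39 (mod 61)
10^4 ≡ 39^2 = 1521 ≡ 57 (mod 61)
10^8 ≡ 57^2 = 3249 ≡ 16 (mod 61)
10^16 ≡ 16^2 = 256 ≡ 12 (mod 61)
10^32 ≡ 12^2 = 144 ≡ 22 (mod 61)
10^64 ≡ 22^2 = 484 ≡ 57 (mod 61)
10^128 ≡ 57^2 = 3249 ≡ 16 (mod 61)
10^256 ≡ 16^2 = 256 ≡ 12 (mod 61)
10^406 = 10^256 * 10^128 * 10^16 * 10^4 * 10^2 ≡ 12 * 16 * 12 * 57 * 39 (mod 61).
Accumulate the product:
12 * 16 = 192 ≡ 9
9 * 12 = 108 ≡ 47
47 * 57 = 2679 ≡ 56
56 * 39 = 2184 ≡ 49

49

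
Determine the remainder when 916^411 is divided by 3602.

1918

916^1 ≡ 916 (mod 3602)
916^2 ≡ 916^2 = 839056 ≡ 3392 (mod 3602)
916^4 ≡ 3392^2 = 11505664 ≡ 876 (mod 3602)
916^8 ≡ 876^2 = 767376 ≡ 150 (mod 3602)
916^16 ≡ 150^2 = 22500 ≡ 888 (mod 3602)
916^32 ≡ 888^2 = 788544 ≡ 3308 (mod 3602)
916^64 ≡ 3308^2 = 10942864 ≡ 3590 (mod 3602)
916^128 ≡ 3590^2 = 12888100 ≡ 144 (mod 3602)
916^256 ≡ 144^2 = 20736 ≡ 2726 (mod 3602)
916^411 = 916^256 * 916^128 * 916^16 * 916^8 * 916^2 * 916^1 ≡ 2726 * 144 * 888 * 150 * 3392 * 916 (mod 3602).
Accumulate the product:
2726 * 144 = 392544 ≡ 3528
3528 * 888 = 3132864 ≡ 2726
2726 * 150 = 408900 ≡ 1874
1874 * 3392 = 6356608 ≡ 2680
2680 * 916 = 2454880 ≡ 1918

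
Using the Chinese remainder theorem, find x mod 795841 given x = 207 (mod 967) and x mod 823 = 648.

450829

967⁻¹ mod 823: 967·783 ≡ 1 (mod 823), so 967⁻¹ ≡ 783.
x = 207 + 967·((648 − 207)·783 mod 823) = 207 + 967·466 = 450829.
Check: 450829 mod 967 = 207, 450829 mod 823 = 648. ✓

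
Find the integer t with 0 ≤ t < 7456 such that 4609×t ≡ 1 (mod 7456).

Apply the Euclidean algorithm and back-substitute:
7456 = 1·4609 + 2847
4609 = 1·2847 + 1762
2847 = 1·1762 + 1085
1762 = 1·1085 + 677
1085 = 1·677 + 408
677 = 1·408 + 269
408 = 1·269 + 139
269 = 1·139 + 130
139 = 1·130 + 9
130 = 14·9 + 4
9 = 2·4 + 1
4 = 4·1 + 0
gcd(4609, 7456) = 1, so the inverse exists.
Bézout: 1 = 1028·7456 − 1663·4609.
So 4609⁻¹ ≡ −1663 ≡ 5793 (mod 7456).

5793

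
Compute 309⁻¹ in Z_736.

By the extended Euclidean algorithm:
736 = 2*309 + 118
309 = 2*118 + 73
118 = 1*73 + 45
73 = 1*45 + 28
45 = 1*28 + 17
28 = 1*17 + 11
17 = 1*11 + 6
11 = 1*6 + 5
6 = 1*5 + 1
5 = 5*1 + 0
gcd(309, 736) = 1, so the inverse exists.
Bézout: 1 = 55*736 − 131*309.
So 309⁻¹ ≡ −131 ≡ 605 (mod 736).

605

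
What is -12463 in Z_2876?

-12463 = -5×2876 + 1917, so -12463 ≡ 1917 (mod 2876).

1917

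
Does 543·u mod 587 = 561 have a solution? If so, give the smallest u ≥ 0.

gcd(543, 587) = 1, so a unique solution mod 587 exists.
543⁻¹ ≡ 40 (mod 587).
u ≡ 40·561 ≡ 134 (mod 587).

134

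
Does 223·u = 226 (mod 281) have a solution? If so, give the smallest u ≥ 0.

gcd(223, 281) = 1, so a unique solution mod 281 exists.
223⁻¹ ≡ 218 (mod 281).
u ≡ 218·226 ≡ 93 (mod 281).

93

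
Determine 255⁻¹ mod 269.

96

Apply the Euclidean algorithm and back-substitute:
269 = 1×255 + 14
255 = 18×14 + 3
14 = 4×3 + 2
3 = 1×2 + 1
2 = 2×1 + 0
gcd(255, 269) = 1, so the inverse exists.
Back-substitute for 1:
1 = 1×3 − 1×2
  = −1×14 + 5×3
  = 5×255 − 91×14
  = −91×269 + 96×255
So 255⁻¹ ≡ 96 (mod 269).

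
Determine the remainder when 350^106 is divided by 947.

831

By square-and-multiply:
350^1 ≡ 350 (mod 947)
350^2 ≡ 350^2 = 122500 ≡ 337 (mod 947)
350^4 ≡ 337^2 = 113569 ≡ 876 (mod 947)
350^8 ≡ 876^2 = 767376 ≡ 306 (mod 947)
350^16 ≡ 306^2 = 93636 ≡ 830 (mod 947)
350^32 ≡ 830^2 = 688900 ≡ 431 (mod 947)
350^64 ≡ 431^2 = 185761 ≡ 149 (mod 947)
350^106 = 350^64 · 350^32 · 350^8 · 350^2 ≡ 149 · 431 · 306 · 337 (mod 947).
Accumulate the product:
149 · 431 = 64219 ≡ 770
770 · 306 = 235620 ≡ 764
764 · 337 = 257468 ≡ 831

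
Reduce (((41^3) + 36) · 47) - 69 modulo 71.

(41)^3 ≡ 51 (mod 71)
51 + 36 = 87 ≡ 16 (mod 71)
16 · 47 = 752 ≡ 42 (mod 71)
42 - 69 = -27 ≡ 44 (mod 71)

44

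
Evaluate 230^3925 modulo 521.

346

3925 in binary is 111101010101, i.e. 3925 = 2048 + 1024 + 512 + 256 + 64 + 16 + 4 + 1.
230^1 ≡ 230 (mod 521)
230^2 ≡ 230^2 = 52900 ≡ 279 (mod 521)
230^4 ≡ 279^2 = 77841 ≡ 212 (mod 521)
230^8 ≡ 212^2 = 44944 ≡ 138 (mod 521)
230^16 ≡ 138^2 = 19044 ≡ 288 (mod 521)
230^32 ≡ 288^2 = 82944 ≡ 105 (mod 521)
230^64 ≡ 105^2 = 11025 ≡ 84 (mod 521)
230^128 ≡ 84^2 = 7056 ≡ 283 (mod 521)
230^256 ≡ 283^2 = 80089 ≡ 376 (mod 521)
230^512 ≡ 376^2 = 141376 ≡ 185 (mod 521)
230^1024 ≡ 185^2 = 34225 ≡ 360 (mod 521)
230^2048 ≡ 360^2 = 129600 ≡ 392 (mod 521)
230^3925 = 230^2048 × 230^1024 × 230^512 × 230^256 × 230^64 × 230^16 × 230^4 × 230^1 ≡ 392 × 360 × 185 × 376 × 84 × 288 × 212 × 230 (mod 521).
Accumulate the product:
392 × 360 = 141120 ≡ 450
450 × 185 = 83250 ≡ 411
411 × 376 = 154536 ≡ 320
320 × 84 = 26880 ≡ 309
309 × 288 = 88992 ≡ 422
422 × 212 = 89464 ≡ 373
373 × 230 = 85790 ≡ 346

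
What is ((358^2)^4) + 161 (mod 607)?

(358)^2 ≡ 87 (mod 607)
(87)^4 ≡ 494 (mod 607)
494 + 161 = 655 ≡ 48 (mod 607)

48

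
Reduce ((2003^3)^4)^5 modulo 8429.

(2003)^3 ≡ 5578 (mod 8429)
(5578)^4 ≡ 8384 (mod 8429)
(8384)^5 ≡ 7972 (mod 8429)

7972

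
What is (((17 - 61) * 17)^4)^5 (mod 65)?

17 - 61 = -44 ≡ 21 (mod 65)
21 * 17 = 357 ≡ 32 (mod 65)
(32)^4 ≡ 61 (mod 65)
(61)^5 ≡ 16 (mod 65)

16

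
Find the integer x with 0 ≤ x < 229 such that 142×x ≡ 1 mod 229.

229 = 1·142 + 87
142 = 1·87 + 55
87 = 1·55 + 32
55 = 1·32 + 23
32 = 1·23 + 9
23 = 2·9 + 5
9 = 1·5 + 4
5 = 1·4 + 1
4 = 4·1 + 0
gcd(142, 229) = 1, so the inverse exists.
Bézout: 1 = −31·229 + 50·142.
So 142⁻¹ ≡ 50 (mod 229).

50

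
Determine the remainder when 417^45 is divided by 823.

152

45 in binary is 101101, i.e. 45 = 32 + 8 + 4 + 1.
417^1 ≡ 417 (mod 823)
417^2 ≡ 417^2 = 173889 ≡ 236 (mod 823)
417^4 ≡ 236^2 = 55696 ≡ 555 (mod 823)
417^8 ≡ 555^2 = 308025 ≡ 223 (mod 823)
417^16 ≡ 223^2 = 49729 ≡ 349 (mod 823)
417^32 ≡ 349^2 = 121801 ≡ 820 (mod 823)
417^45 = 417^32 · 417^8 · 417^4 · 417^1 ≡ 820 · 223 · 555 · 417 (mod 823).
Accumulate the product:
820 · 223 = 182860 ≡ 154
154 · 555 = 85470 ≡ 701
701 · 417 = 292317 ≡ 152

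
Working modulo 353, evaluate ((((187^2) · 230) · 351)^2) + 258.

180

(187)^2 ≡ 22 (mod 353)
22 · 230 = 5060 ≡ 118 (mod 353)
118 · 351 = 41418 ≡ 117 (mod 353)
(117)^2 ≡ 275 (mod 353)
275 + 258 = 533 ≡ 180 (mod 353)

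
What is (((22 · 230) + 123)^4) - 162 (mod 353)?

22 · 230 = 5060 ≡ 118 (mod 353)
118 + 123 = 241
(241)^4 ≡ 68 (mod 353)
68 - 162 = -94 ≡ 259 (mod 353)

259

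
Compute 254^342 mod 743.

342 in binary is 101010110, i.e. 342 = 256 + 64 + 16 + 4 + 2.
254^1 ≡ 254 (mod 743)
254^2 ≡ 254^2 = 64516 ≡ 618 (mod 743)
254^4 ≡ 618^2 = 381924 ≡ 22 (mod 743)
254^8 ≡ 22^2 = 484 (mod 743)
254^16 ≡ 484^2 = 234256 ≡ 211 (mod 743)
254^32 ≡ 211^2 = 44521 ≡ 684 (mod 743)
254^64 ≡ 684^2 = 467856 ≡ 509 (mod 743)
254^128 ≡ 509^2 = 259081 ≡ 517 (mod 743)
254^256 ≡ 517^2 = 267289 ≡ 552 (mod 743)
254^342 = 254^256 × 254^64 × 254^16 × 254^4 × 254^2 ≡ 552 × 509 × 211 × 22 × 618 (mod 743).
Accumulate the product:
552 × 509 = 280968 ≡ 114
114 × 211 = 24054 ≡ 278
278 × 22 = 6116 ≡ 172
172 × 618 = 106296 ≡ 47

47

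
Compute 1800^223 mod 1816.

1800^1 ≡ 1800 (mod 1816)
1800^2 ≡ 1800^2 = 3240000 ≡ 256 (mod 1816)
1800^4 ≡ 256^2 = 65536 ≡ 160 (mod 1816)
1800^8 ≡ 160^2 = 25600 ≡ 176 (mod 1816)
1800^16 ≡ 176^2 = 30976 ≡ 104 (mod 1816)
1800^32 ≡ 104^2 = 10816 ≡ 1736 (mod 1816)
1800^64 ≡ 1736^2 = 3013696 ≡ 952 (mod 1816)
1800^128 ≡ 952^2 = 906304 ≡ 120 (mod 1816)
1800^223 = 1800^128 × 1800^64 × 1800^16 × 1800^8 × 1800^4 × 1800^2 × 1800^1 ≡ 120 × 952 × 104 × 176 × 160 × 256 × 1800 (mod 1816).
Accumulate the product:
120 × 952 = 114240 ≡ 1648
1648 × 104 = 171392 ≡ 688
688 × 176 = 121088 ≡ 1232
1232 × 160 = 197120 ≡ 992
992 × 256 = 253952 ≡ 1528
1528 × 1800 = 2750400 ≡ 976

976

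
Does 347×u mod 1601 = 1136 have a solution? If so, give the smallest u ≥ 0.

1046

gcd(347, 1601) = 1, so a unique solution mod 1601 exists.
347⁻¹ ≡ 466 (mod 1601).
u ≡ 466×1136 ≡ 1046 (mod 1601).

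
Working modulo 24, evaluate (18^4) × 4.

0

(18)^4 ≡ 0 (mod 24)
0 × 4 = 0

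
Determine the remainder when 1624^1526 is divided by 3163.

Using repeated squaring:
1526 in binary is 10111110110, i.e. 1526 = 1024 + 256 + 128 + 64 + 32 + 16 + 4 + 2.
1624^1 ≡ 1624 (mod 3163)
1624^2 ≡ 1624^2 = 2637376 ≡ 2597 (mod 3163)
1624^4 ≡ 2597^2 = 6744409 ≡ 893 (mod 3163)
1624^8 ≡ 893^2 = 797449 ≡ 373 (mod 3163)
1624^16 ≡ 373^2 = 139129 ≡ 3120 (mod 3163)
1624^32 ≡ 3120^2 = 9734400 ≡ 1849 (mod 3163)
1624^64 ≡ 1849^2 = 3418801 ≡ 2761 (mod 3163)
1624^128 ≡ 2761^2 = 7623121 ≡ 291 (mod 3163)
1624^256 ≡ 291^2 = 84681 ≡ 2443 (mod 3163)
1624^512 ≡ 2443^2 = 5968249 ≡ 2831 (mod 3163)
1624^1024 ≡ 2831^2 = 8014561 ≡ 2682 (mod 3163)
1624^1526 = 1624^1024 * 1624^256 * 1624^128 * 1624^64 * 1624^32 * 1624^16 * 1624^4 * 1624^2 ≡ 2682 * 2443 * 291 * 2761 * 1849 * 3120 * 893 * 2597 (mod 3163).
Accumulate the product:
2682 * 2443 = 6552126 ≡ 1553
1553 * 291 = 451923 ≡ 2777
2777 * 2761 = 7667297 ≡ 185
185 * 1849 = 342065 ≡ 461
461 * 3120 = 1438320 ≡ 2318
2318 * 893 = 2069974 ≡ 1372
1372 * 2597 = 3563084 ≡ 1546

1546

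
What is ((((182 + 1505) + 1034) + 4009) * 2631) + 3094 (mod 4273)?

182 + 1505 = 1687
1687 + 1034 = 2721
2721 + 4009 = 6730 ≡ 2457 (mod 4273)
2457 * 2631 = 6464367 ≡ 3591 (mod 4273)
3591 + 3094 = 6685 ≡ 2412 (mod 4273)

2412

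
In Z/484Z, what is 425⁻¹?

Run the extended Euclidean algorithm:
484 = 1·425 + 59
425 = 7·59 + 12
59 = 4·12 + 11
12 = 1·11 + 1
11 = 11·1 + 0
gcd(425, 484) = 1, so the inverse exists.
Bézout: 1 = −36·484 + 41·425.
So 425⁻¹ ≡ 41 (mod 484).

41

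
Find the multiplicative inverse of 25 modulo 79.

Apply the Euclidean algorithm and back-substitute:
79 = 3*25 + 4
25 = 6*4 + 1
4 = 4*1 + 0
gcd(25, 79) = 1, so the inverse exists.
Back-substitute for 1:
1 = 1*25 − 6*4
  = −6*79 + 19*25
So 25⁻¹ ≡ 19 (mod 79).

19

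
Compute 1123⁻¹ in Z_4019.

4019 = 3*1123 + 650
1123 = 1*650 + 473
650 = 1*473 + 177
473 = 2*177 + 119
177 = 1*119 + 58
119 = 2*58 + 3
58 = 19*3 + 1
3 = 3*1 + 0
gcd(1123, 4019) = 1, so the inverse exists.
Bézout: 1 = 368*4019 − 1317*1123.
So 1123⁻¹ ≡ −1317 ≡ 2702 (mod 4019).

2702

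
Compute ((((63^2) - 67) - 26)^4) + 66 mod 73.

(63)^2 ≡ 27 (mod 73)
27 - 67 = -40 ≡ 33 (mod 73)
33 - 26 = 7
(7)^4 ≡ 65 (mod 73)
65 + 66 = 131 ≡ 58 (mod 73)

58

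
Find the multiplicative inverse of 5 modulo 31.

25

31 = 6·5 + 1
5 = 5·1 + 0
gcd(5, 31) = 1, so the inverse exists.
Back-substitute for 1:
1 = 1·31 − 6·5
So 5⁻¹ ≡ −6 ≡ 25 (mod 31).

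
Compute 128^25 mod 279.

25 in binary is 11001, i.e. 25 = 16 + 8 + 1.
128^1 ≡ 128 (mod 279)
128^2 ≡ 128^2 = 16384 ≡ 202 (mod 279)
128^4 ≡ 202^2 = 40804 ≡ 70 (mod 279)
128^8 ≡ 70^2 = 4900 ≡ 157 (mod 279)
128^16 ≡ 157^2 = 24649 ≡ 97 (mod 279)
128^25 = 128^16 * 128^8 * 128^1 ≡ 97 * 157 * 128 (mod 279).
Accumulate the product:
97 * 157 = 15229 ≡ 163
163 * 128 = 20864 ≡ 218

218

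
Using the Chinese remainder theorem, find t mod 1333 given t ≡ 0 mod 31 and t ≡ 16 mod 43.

403

31⁻¹ mod 43: 31*25 ≡ 1 (mod 43), so 31⁻¹ ≡ 25.
t = 0 + 31*((16 − 0)*25 mod 43) = 0 + 31*13 = 403.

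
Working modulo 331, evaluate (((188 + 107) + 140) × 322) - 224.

164

188 + 107 = 295
295 + 140 = 435 ≡ 104 (mod 331)
104 × 322 = 33488 ≡ 57 (mod 331)
57 - 224 = -167 ≡ 164 (mod 331)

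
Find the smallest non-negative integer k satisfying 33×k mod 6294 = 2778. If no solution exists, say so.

1610

gcd(33, 6294) = 3, and 3 | 2778, so solutions exist.
Divide through by 3: 11×k ≡ 926 mod 2098.
11⁻¹ ≡ 763 (mod 2098).
k ≡ 763×926 ≡ 1610 (mod 2098).
The smallest non-negative solution is k = 1610.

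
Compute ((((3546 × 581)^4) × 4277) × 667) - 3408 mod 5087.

3375

3546 × 581 = 2060226 ≡ 5078 (mod 5087)
(5078)^4 ≡ 1474 (mod 5087)
1474 × 4277 = 6304298 ≡ 1505 (mod 5087)
1505 × 667 = 1003835 ≡ 1696 (mod 5087)
1696 - 3408 = -1712 ≡ 3375 (mod 5087)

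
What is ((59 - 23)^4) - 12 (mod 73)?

59 - 23 = 36
(36)^4 ≡ 32 (mod 73)
32 - 12 = 20

20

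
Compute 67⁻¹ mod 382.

325

Run the extended Euclidean algorithm:
382 = 5×67 + 47
67 = 1×47 + 20
47 = 2×20 + 7
20 = 2×7 + 6
7 = 1×6 + 1
6 = 6×1 + 0
gcd(67, 382) = 1, so the inverse exists.
Back-substitute for 1:
1 = 1×7 − 1×6
  = −1×20 + 3×7
  = 3×47 − 7×20
  = −7×67 + 10×47
  = 10×382 − 57×67
So 67⁻¹ ≡ −57 ≡ 325 (mod 382).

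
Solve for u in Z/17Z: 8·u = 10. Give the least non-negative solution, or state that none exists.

gcd(8, 17) = 1, so a unique solution mod 17 exists.
8⁻¹ ≡ 15 (mod 17).
u ≡ 15·10 ≡ 14 (mod 17).

14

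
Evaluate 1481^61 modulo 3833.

By square-and-multiply:
61 in binary is 111101, i.e. 61 = 32 + 16 + 8 + 4 + 1.
1481^1 ≡ 1481 (mod 3833)
1481^2 ≡ 1481^2 = 2193361 ≡ 885 (mod 3833)
1481^4 ≡ 885^2 = 783225 ≡ 1293 (mod 3833)
1481^8 ≡ 1293^2 = 1671849 ≡ 661 (mod 3833)
1481^16 ≡ 661^2 = 436921 ≡ 3792 (mod 3833)
1481^32 ≡ 3792^2 = 14379264 ≡ 1681 (mod 3833)
1481^61 = 1481^32 * 1481^16 * 1481^8 * 1481^4 * 1481^1 ≡ 1681 * 3792 * 661 * 1293 * 1481 (mod 3833).
Accumulate the product:
1681 * 3792 = 6374352 ≡ 73
73 * 661 = 48253 ≡ 2257
2257 * 1293 = 2918301 ≡ 1388
1388 * 1481 = 2055628 ≡ 1140

1140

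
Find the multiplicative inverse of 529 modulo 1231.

370

Apply the Euclidean algorithm and back-substitute:
1231 = 2·529 + 173
529 = 3·173 + 10
173 = 17·10 + 3
10 = 3·3 + 1
3 = 3·1 + 0
gcd(529, 1231) = 1, so the inverse exists.
Back-substitute for 1:
1 = 1·10 − 3·3
  = −3·173 + 52·10
  = 52·529 − 159·173
  = −159·1231 + 370·529
So 529⁻¹ ≡ 370 (mod 1231).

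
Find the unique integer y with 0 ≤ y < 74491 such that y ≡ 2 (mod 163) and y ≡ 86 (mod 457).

10597

163⁻¹ mod 457: 163*300 ≡ 1 (mod 457), so 163⁻¹ ≡ 300.
y = 2 + 163*((86 − 2)*300 mod 457) = 2 + 163*65 = 10597.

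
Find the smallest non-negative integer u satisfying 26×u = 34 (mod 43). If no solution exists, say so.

41

gcd(26, 43) = 1, so a unique solution mod 43 exists.
26⁻¹ ≡ 5 (mod 43).
u ≡ 5×34 ≡ 41 (mod 43).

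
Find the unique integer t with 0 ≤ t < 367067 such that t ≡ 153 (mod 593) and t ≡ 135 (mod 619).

198215

593⁻¹ mod 619: 593·119 ≡ 1 (mod 619), so 593⁻¹ ≡ 119.
t = 153 + 593·((135 − 153)·119 mod 619) = 153 + 593·334 = 198215.
Check: 198215 mod 593 = 153, 198215 mod 619 = 135. ✓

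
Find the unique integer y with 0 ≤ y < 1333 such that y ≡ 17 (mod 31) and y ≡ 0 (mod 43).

172

31⁻¹ mod 43: 31·25 ≡ 1 (mod 43), so 31⁻¹ ≡ 25.
y = 17 + 31·((0 − 17)·25 mod 43) = 17 + 31·5 = 172.
Check: 172 mod 31 = 17, 172 mod 43 = 0. ✓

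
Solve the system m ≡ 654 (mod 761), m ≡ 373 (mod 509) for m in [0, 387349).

241130

761⁻¹ mod 509: 761*305 ≡ 1 (mod 509), so 761⁻¹ ≡ 305.
m = 654 + 761*((373 − 654)*305 mod 509) = 654 + 761*316 = 241130.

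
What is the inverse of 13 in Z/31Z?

Run the extended Euclidean algorithm:
31 = 2·13 + 5
13 = 2·5 + 3
5 = 1·3 + 2
3 = 1·2 + 1
2 = 2·1 + 0
gcd(13, 31) = 1, so the inverse exists.
Back-substitute for 1:
1 = 1·3 − 1·2
  = −1·5 + 2·3
  = 2·13 − 5·5
  = −5·31 + 12·13
So 13⁻¹ ≡ 12 (mod 31).

12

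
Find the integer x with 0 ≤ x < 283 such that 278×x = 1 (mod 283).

By the extended Euclidean algorithm:
283 = 1·278 + 5
278 = 55·5 + 3
5 = 1·3 + 2
3 = 1·2 + 1
2 = 2·1 + 0
gcd(278, 283) = 1, so the inverse exists.
Back-substitute for 1:
1 = 1·3 − 1·2
  = −1·5 + 2·3
  = 2·278 − 111·5
  = −111·283 + 113·278
So 278⁻¹ ≡ 113 (mod 283).

113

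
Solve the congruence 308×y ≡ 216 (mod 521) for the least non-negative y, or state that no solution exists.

21

gcd(308, 521) = 1, so a unique solution mod 521 exists.
308⁻¹ ≡ 181 (mod 521).
y ≡ 181×216 ≡ 21 (mod 521).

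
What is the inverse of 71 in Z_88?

By the extended Euclidean algorithm:
88 = 1×71 + 17
71 = 4×17 + 3
17 = 5×3 + 2
3 = 1×2 + 1
2 = 2×1 + 0
gcd(71, 88) = 1, so the inverse exists.
Bézout: 1 = −25×88 + 31×71.
So 71⁻¹ ≡ 31 (mod 88).

31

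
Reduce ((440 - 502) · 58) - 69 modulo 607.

440 - 502 = -62 ≡ 545 (mod 607)
545 · 58 = 31610 ≡ 46 (mod 607)
46 - 69 = -23 ≡ 584 (mod 607)

584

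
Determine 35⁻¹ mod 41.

34

41 = 1×35 + 6
35 = 5×6 + 5
6 = 1×5 + 1
5 = 5×1 + 0
gcd(35, 41) = 1, so the inverse exists.
Bézout: 1 = 6×41 − 7×35.
So 35⁻¹ ≡ −7 ≡ 34 (mod 41).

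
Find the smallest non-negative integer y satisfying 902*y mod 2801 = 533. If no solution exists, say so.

2165

gcd(902, 2801) = 1, so a unique solution mod 2801 exists.
902⁻¹ ≡ 2742 (mod 2801).
y ≡ 2742*533 ≡ 2165 (mod 2801).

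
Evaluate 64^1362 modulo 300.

1362 in binary is 10101010010, i.e. 1362 = 1024 + 256 + 64 + 16 + 2.
64^1 ≡ 64 (mod 300)
64^2 ≡ 64^2 = 4096 ≡ 196 (mod 300)
64^4 ≡ 196^2 = 38416 ≡ 16 (mod 300)
64^8 ≡ 16^2 = 256 (mod 300)
64^16 ≡ 256^2 = 65536 ≡ 136 (mod 300)
64^32 ≡ 136^2 = 18496 ≡ 196 (mod 300)
64^64 ≡ 196^2 = 38416 ≡ 16 (mod 300)
64^128 ≡ 16^2 = 256 (mod 300)
64^256 ≡ 256^2 = 65536 ≡ 136 (mod 300)
64^512 ≡ 136^2 = 18496 ≡ 196 (mod 300)
64^1024 ≡ 196^2 = 38416 ≡ 16 (mod 300)
64^1362 = 64^1024 · 64^256 · 64^64 · 64^16 · 64^2 ≡ 16 · 136 · 16 · 136 · 196 (mod 300).
Accumulate the product:
16 · 136 = 2176 ≡ 76
76 · 16 = 1216 ≡ 16
16 · 136 = 2176 ≡ 76
76 · 196 = 14896 ≡ 196

196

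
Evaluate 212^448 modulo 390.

256

Compute successive squares:
448 in binary is 111000000, i.e. 448 = 256 + 128 + 64.
212^1 ≡ 212 (mod 390)
212^2 ≡ 212^2 = 44944 ≡ 94 (mod 390)
212^4 ≡ 94^2 = 8836 ≡ 256 (mod 390)
212^8 ≡ 256^2 = 65536 ≡ 16 (mod 390)
212^16 ≡ 16^2 = 256 (mod 390)
212^32 ≡ 256^2 = 65536 ≡ 16 (mod 390)
212^64 ≡ 16^2 = 256 (mod 390)
212^128 ≡ 256^2 = 65536 ≡ 16 (mod 390)
212^256 ≡ 16^2 = 256 (mod 390)
212^448 = 212^256 · 212^128 · 212^64 ≡ 256 · 16 · 256 (mod 390).
Accumulate the product:
256 · 16 = 4096 ≡ 196
196 · 256 = 50176 ≡ 256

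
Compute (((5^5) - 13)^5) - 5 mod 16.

11

(5)^5 ≡ 5 (mod 16)
5 - 13 = -8 ≡ 8 (mod 16)
(8)^5 ≡ 0 (mod 16)
0 - 5 = -5 ≡ 11 (mod 16)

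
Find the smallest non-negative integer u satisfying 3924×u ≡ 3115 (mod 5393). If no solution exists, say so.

gcd(3924, 5393) = 1, so a unique solution mod 5393 exists.
3924⁻¹ ≡ 3506 (mod 5393).
u ≡ 3506×3115 ≡ 365 (mod 5393).

365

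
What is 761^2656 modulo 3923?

1009

2656 in binary is 101001100000, i.e. 2656 = 2048 + 512 + 64 + 32.
761^1 ≡ 761 (mod 3923)
761^2 ≡ 761^2 = 579121 ≡ 2440 (mod 3923)
761^4 ≡ 2440^2 = 5953600 ≡ 2409 (mod 3923)
761^8 ≡ 2409^2 = 5803281 ≡ 1164 (mod 3923)
761^16 ≡ 1164^2 = 1354896 ≡ 1461 (mod 3923)
761^32 ≡ 1461^2 = 2134521 ≡ 409 (mod 3923)
761^64 ≡ 409^2 = 167281 ≡ 2515 (mod 3923)
761^128 ≡ 2515^2 = 6325225 ≡ 1349 (mod 3923)
761^256 ≡ 1349^2 = 1819801 ≡ 3452 (mod 3923)
761^512 ≡ 3452^2 = 11916304 ≡ 2153 (mod 3923)
761^1024 ≡ 2153^2 = 4635409 ≡ 2346 (mod 3923)
761^2048 ≡ 2346^2 = 5503716 ≡ 3670 (mod 3923)
761^2656 = 761^2048 · 761^512 · 761^64 · 761^32 ≡ 3670 · 2153 · 2515 · 409 (mod 3923).
Accumulate the product:
3670 · 2153 = 7901510 ≡ 588
588 · 2515 = 1478820 ≡ 3772
3772 · 409 = 1542748 ≡ 1009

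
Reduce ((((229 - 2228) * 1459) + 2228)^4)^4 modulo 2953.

1326

229 - 2228 = -1999 ≡ 954 (mod 2953)
954 * 1459 = 1391886 ≡ 1023 (mod 2953)
1023 + 2228 = 3251 ≡ 298 (mod 2953)
(298)^4 ≡ 1501 (mod 2953)
(1501)^4 ≡ 1326 (mod 2953)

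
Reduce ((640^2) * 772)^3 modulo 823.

(640)^2 ≡ 569 (mod 823)
569 * 772 = 439268 ≡ 609 (mod 823)
(609)^3 ≡ 763 (mod 823)

763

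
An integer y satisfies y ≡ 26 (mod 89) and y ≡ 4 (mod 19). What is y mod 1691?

916

89⁻¹ mod 19: 89·3 ≡ 1 (mod 19), so 89⁻¹ ≡ 3.
y = 26 + 89·((4 − 26)·3 mod 19) = 26 + 89·10 = 916.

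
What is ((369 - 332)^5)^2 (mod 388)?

369 - 332 = 37
(37)^5 ≡ 209 (mod 388)
(209)^2 ≡ 225 (mod 388)

225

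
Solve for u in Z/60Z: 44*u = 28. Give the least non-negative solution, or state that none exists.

2

gcd(44, 60) = 4, and 4 | 28, so solutions exist.
Divide through by 4: 11*u ≡ 7 mod 15.
11⁻¹ ≡ 11 (mod 15).
u ≡ 11*7 ≡ 2 (mod 15).
The smallest non-negative solution is u = 2.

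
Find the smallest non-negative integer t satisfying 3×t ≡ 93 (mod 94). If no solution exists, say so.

31

gcd(3, 94) = 1, so a unique solution mod 94 exists.
3⁻¹ ≡ 63 (mod 94).
t ≡ 63×93 ≡ 31 (mod 94).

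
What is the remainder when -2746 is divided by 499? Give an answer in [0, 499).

248

-2746 = -6*499 + 248, so -2746 ≡ 248 (mod 499).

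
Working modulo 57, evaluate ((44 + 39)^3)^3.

20

44 + 39 = 83 ≡ 26 (mod 57)
(26)^3 ≡ 20 (mod 57)
(20)^3 ≡ 20 (mod 57)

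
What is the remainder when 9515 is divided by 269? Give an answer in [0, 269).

9515 = 35*269 + 100, so 9515 ≡ 100 (mod 269).

100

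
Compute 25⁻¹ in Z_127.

127 = 5×25 + 2
25 = 12×2 + 1
2 = 2×1 + 0
gcd(25, 127) = 1, so the inverse exists.
Bézout: 1 = −12×127 + 61×25.
So 25⁻¹ ≡ 61 (mod 127).

61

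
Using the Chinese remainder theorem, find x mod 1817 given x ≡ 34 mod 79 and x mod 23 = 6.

903

79⁻¹ mod 23: 79×7 ≡ 1 (mod 23), so 79⁻¹ ≡ 7.
x = 34 + 79×((6 − 34)×7 mod 23) = 34 + 79×11 = 903.
Check: 903 mod 79 = 34, 903 mod 23 = 6. ✓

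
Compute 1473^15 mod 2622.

By square-and-multiply:
1473^1 ≡ 1473 (mod 2622)
1473^2 ≡ 1473^2 = 2169729 ≡ 1335 (mod 2622)
1473^4 ≡ 1335^2 = 1782225 ≡ 1887 (mod 2622)
1473^8 ≡ 1887^2 = 3560769 ≡ 93 (mod 2622)
1473^15 = 1473^8 · 1473^4 · 1473^2 · 1473^1 ≡ 93 · 1887 · 1335 · 1473 (mod 2622).
Accumulate the product:
93 · 1887 = 175491 ≡ 2439
2439 · 1335 = 3256065 ≡ 2163
2163 · 1473 = 3186099 ≡ 369

369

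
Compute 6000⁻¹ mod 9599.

5761

Apply the Euclidean algorithm and back-substitute:
9599 = 1*6000 + 3599
6000 = 1*3599 + 2401
3599 = 1*2401 + 1198
2401 = 2*1198 + 5
1198 = 239*5 + 3
5 = 1*3 + 2
3 = 1*2 + 1
2 = 2*1 + 0
gcd(6000, 9599) = 1, so the inverse exists.
Bézout: 1 = 2399*9599 − 3838*6000.
So 6000⁻¹ ≡ −3838 ≡ 5761 (mod 9599).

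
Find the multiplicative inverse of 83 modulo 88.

Apply the Euclidean algorithm and back-substitute:
88 = 1×83 + 5
83 = 16×5 + 3
5 = 1×3 + 2
3 = 1×2 + 1
2 = 2×1 + 0
gcd(83, 88) = 1, so the inverse exists.
Back-substitute for 1:
1 = 1×3 − 1×2
  = −1×5 + 2×3
  = 2×83 − 33×5
  = −33×88 + 35×83
So 83⁻¹ ≡ 35 (mod 88).

35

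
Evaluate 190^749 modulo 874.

Using repeated squaring:
190^1 ≡ 190 (mod 874)
190^2 ≡ 190^2 = 36100 ≡ 266 (mod 874)
190^4 ≡ 266^2 = 70756 ≡ 836 (mod 874)
190^8 ≡ 836^2 = 698896 ≡ 570 (mod 874)
190^16 ≡ 570^2 = 324900 ≡ 646 (mod 874)
190^32 ≡ 646^2 = 417316 ≡ 418 (mod 874)
190^64 ≡ 418^2 = 174724 ≡ 798 (mod 874)
190^128 ≡ 798^2 = 636804 ≡ 532 (mod 874)
190^256 ≡ 532^2 = 283024 ≡ 722 (mod 874)
190^512 ≡ 722^2 = 521284 ≡ 380 (mod 874)
190^749 = 190^512 × 190^128 × 190^64 × 190^32 × 190^8 × 190^4 × 190^1 ≡ 380 × 532 × 798 × 418 × 570 × 836 × 190 (mod 874).
Accumulate the product:
380 × 532 = 202160 ≡ 266
266 × 798 = 212268 ≡ 760
760 × 418 = 317680 ≡ 418
418 × 570 = 238260 ≡ 532
532 × 836 = 444752 ≡ 760
760 × 190 = 144400 ≡ 190

190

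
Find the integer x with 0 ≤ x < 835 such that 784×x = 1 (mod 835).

704

Apply the Euclidean algorithm and back-substitute:
835 = 1×784 + 51
784 = 15×51 + 19
51 = 2×19 + 13
19 = 1×13 + 6
13 = 2×6 + 1
6 = 6×1 + 0
gcd(784, 835) = 1, so the inverse exists.
Back-substitute for 1:
1 = 1×13 − 2×6
  = −2×19 + 3×13
  = 3×51 − 8×19
  = −8×784 + 123×51
  = 123×835 − 131×784
So 784⁻¹ ≡ −131 ≡ 704 (mod 835).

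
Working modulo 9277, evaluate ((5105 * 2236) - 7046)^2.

6318

5105 * 2236 = 11414780 ≡ 4070 (mod 9277)
4070 - 7046 = -2976 ≡ 6301 (mod 9277)
(6301)^2 ≡ 6318 (mod 9277)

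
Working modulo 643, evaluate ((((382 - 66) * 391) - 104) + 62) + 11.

69

382 - 66 = 316
316 * 391 = 123556 ≡ 100 (mod 643)
100 - 104 = -4 ≡ 639 (mod 643)
639 + 62 = 701 ≡ 58 (mod 643)
58 + 11 = 69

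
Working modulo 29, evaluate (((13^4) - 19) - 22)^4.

25

(13)^4 ≡ 25 (mod 29)
25 - 19 = 6
6 - 22 = -16 ≡ 13 (mod 29)
(13)^4 ≡ 25 (mod 29)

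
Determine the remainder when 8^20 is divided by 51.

16

8^1 ≡ 8 (mod 51)
8^2 ≡ 8^2 = 64 ≡ 13 (mod 51)
8^4 ≡ 13^2 = 169 ≡ 16 (mod 51)
8^8 ≡ 16^2 = 256 ≡ 1 (mod 51)
8^16 ≡ 1^2 = 1 (mod 51)
8^20 = 8^16 * 8^4 ≡ 1 * 16 (mod 51).
1 * 16 = 16 ≡ 16 (mod 51).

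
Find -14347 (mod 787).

-14347 = -19*787 + 606, so -14347 ≡ 606 (mod 787).

606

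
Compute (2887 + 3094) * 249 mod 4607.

2887 + 3094 = 5981 ≡ 1374 (mod 4607)
1374 * 249 = 342126 ≡ 1208 (mod 4607)

1208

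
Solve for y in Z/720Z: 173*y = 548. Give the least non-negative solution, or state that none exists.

436

gcd(173, 720) = 1, so a unique solution mod 720 exists.
173⁻¹ ≡ 437 (mod 720).
y ≡ 437*548 ≡ 436 (mod 720).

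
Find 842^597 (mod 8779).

By square-and-multiply:
842^1 ≡ 842 (mod 8779)
842^2 ≡ 842^2 = 708964 ≡ 6644 (mod 8779)
842^4 ≡ 6644^2 = 44142736 ≡ 1924 (mod 8779)
842^8 ≡ 1924^2 = 3701776 ≡ 5817 (mod 8779)
842^16 ≡ 5817^2 = 33837489 ≡ 3223 (mod 8779)
842^32 ≡ 3223^2 = 10387729 ≡ 2172 (mod 8779)
842^64 ≡ 2172^2 = 4717584 ≡ 3261 (mod 8779)
842^128 ≡ 3261^2 = 10634121 ≡ 2752 (mod 8779)
842^256 ≡ 2752^2 = 7573504 ≡ 6006 (mod 8779)
842^512 ≡ 6006^2 = 36072036 ≡ 7904 (mod 8779)
842^597 = 842^512 * 842^64 * 842^16 * 842^4 * 842^1 ≡ 7904 * 3261 * 3223 * 1924 * 842 (mod 8779).
Accumulate the product:
7904 * 3261 = 25774944 ≡ 8579
8579 * 3223 = 27650117 ≡ 5046
5046 * 1924 = 9708504 ≡ 7709
7709 * 842 = 6490978 ≡ 3297

3297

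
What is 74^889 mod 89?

76

Compute successive squares:
889 in binary is 1101111001, i.e. 889 = 512 + 256 + 64 + 32 + 16 + 8 + 1.
74^1 ≡ 74 (mod 89)
74^2 ≡ 74^2 = 5476 ≡ 47 (mod 89)
74^4 ≡ 47^2 = 2209 ≡ 73 (mod 89)
74^8 ≡ 73^2 = 5329 ≡ 78 (mod 89)
74^16 ≡ 78^2 = 6084 ≡ 32 (mod 89)
74^32 ≡ 32^2 = 1024 ≡ 45 (mod 89)
74^64 ≡ 45^2 = 2025 ≡ 67 (mod 89)
74^128 ≡ 67^2 = 4489 ≡ 39 (mod 89)
74^256 ≡ 39^2 = 1521 ≡ 8 (mod 89)
74^512 ≡ 8^2 = 64 (mod 89)
74^889 = 74^512 · 74^256 · 74^64 · 74^32 · 74^16 · 74^8 · 74^1 ≡ 64 · 8 · 67 · 45 · 32 · 78 · 74 (mod 89).
Accumulate the product:
64 · 8 = 512 ≡ 67
67 · 67 = 4489 ≡ 39
39 · 45 = 1755 ≡ 64
64 · 32 = 2048 ≡ 1
1 · 78 = 78
78 · 74 = 5772 ≡ 76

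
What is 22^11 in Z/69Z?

Compute successive squares:
11 in binary is 1011, i.e. 11 = 8 + 2 + 1.
22^1 ≡ 22 (mod 69)
22^2 ≡ 22^2 = 484 ≡ 1 (mod 69)
22^4 ≡ 1^2 = 1 (mod 69)
22^8 ≡ 1^2 = 1 (mod 69)
22^11 = 22^8 × 22^2 × 22^1 ≡ 1 × 1 × 22 (mod 69).
Accumulate the product:
1 × 1 = 1
1 × 22 = 22

22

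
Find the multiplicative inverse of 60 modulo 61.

60

Run the extended Euclidean algorithm:
61 = 1×60 + 1
60 = 60×1 + 0
gcd(60, 61) = 1, so the inverse exists.
Back-substitute for 1:
1 = 1×61 − 1×60
So 60⁻¹ ≡ −1 ≡ 60 (mod 61).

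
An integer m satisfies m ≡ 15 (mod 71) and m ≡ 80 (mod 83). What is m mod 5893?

3068

71⁻¹ mod 83: 71·76 ≡ 1 (mod 83), so 71⁻¹ ≡ 76.
m = 15 + 71·((80 − 15)·76 mod 83) = 15 + 71·43 = 3068.
Check: 3068 mod 71 = 15, 3068 mod 83 = 80. ✓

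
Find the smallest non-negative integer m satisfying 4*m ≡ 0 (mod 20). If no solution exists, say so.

gcd(4, 20) = 4, and 4 | 0, so solutions exist.
Divide through by 4: 1*m = 0 (mod 5).
1⁻¹ ≡ 1 (mod 5).
m ≡ 1*0 ≡ 0 (mod 5).
The smallest non-negative solution is m = 0.

0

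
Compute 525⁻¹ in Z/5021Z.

899

By the extended Euclidean algorithm:
5021 = 9*525 + 296
525 = 1*296 + 229
296 = 1*229 + 67
229 = 3*67 + 28
67 = 2*28 + 11
28 = 2*11 + 6
11 = 1*6 + 5
6 = 1*5 + 1
5 = 5*1 + 0
gcd(525, 5021) = 1, so the inverse exists.
Back-substitute for 1:
1 = 1*6 − 1*5
  = −1*11 + 2*6
  = 2*28 − 5*11
  = −5*67 + 12*28
  = 12*229 − 41*67
  = −41*296 + 53*229
  = 53*525 − 94*296
  = −94*5021 + 899*525
So 525⁻¹ ≡ 899 (mod 5021).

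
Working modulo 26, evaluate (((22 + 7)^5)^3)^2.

1

22 + 7 = 29 ≡ 3 (mod 26)
(3)^5 ≡ 9 (mod 26)
(9)^3 ≡ 1 (mod 26)
(1)^2 ≡ 1 (mod 26)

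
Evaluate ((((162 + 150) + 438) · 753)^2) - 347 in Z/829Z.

162 + 150 = 312
312 + 438 = 750
750 · 753 = 564750 ≡ 201 (mod 829)
(201)^2 ≡ 609 (mod 829)
609 - 347 = 262

262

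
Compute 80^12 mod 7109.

80^1 ≡ 80 (mod 7109)
80^2 ≡ 80^2 = 6400 (mod 7109)
80^4 ≡ 6400^2 = 40960000 ≡ 5051 (mod 7109)
80^8 ≡ 5051^2 = 25512601 ≡ 5509 (mod 7109)
80^12 = 80^8 · 80^4 ≡ 5509 · 5051 (mod 7109).
5509 · 5051 = 27825959 ≡ 1333 (mod 7109).

1333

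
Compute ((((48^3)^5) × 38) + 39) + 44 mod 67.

(48)^3 ≡ 42 (mod 67)
(42)^5 ≡ 27 (mod 67)
27 × 38 = 1026 ≡ 21 (mod 67)
21 + 39 = 60
60 + 44 = 104 ≡ 37 (mod 67)

37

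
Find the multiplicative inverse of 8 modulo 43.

27

Run the extended Euclidean algorithm:
43 = 5*8 + 3
8 = 2*3 + 2
3 = 1*2 + 1
2 = 2*1 + 0
gcd(8, 43) = 1, so the inverse exists.
Bézout: 1 = 3*43 − 16*8.
So 8⁻¹ ≡ −16 ≡ 27 (mod 43).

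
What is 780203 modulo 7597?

780203 = 102×7597 + 5309, so 780203 ≡ 5309 (mod 7597).

5309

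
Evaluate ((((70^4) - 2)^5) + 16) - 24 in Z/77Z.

(70)^4 ≡ 14 (mod 77)
14 - 2 = 12
(12)^5 ≡ 45 (mod 77)
45 + 16 = 61
61 - 24 = 37

37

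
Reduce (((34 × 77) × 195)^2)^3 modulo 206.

34 × 77 = 2618 ≡ 146 (mod 206)
146 × 195 = 28470 ≡ 42 (mod 206)
(42)^2 ≡ 116 (mod 206)
(116)^3 ≡ 34 (mod 206)

34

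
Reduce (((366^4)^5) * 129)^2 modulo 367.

126

(366)^4 ≡ 1 (mod 367)
(1)^5 ≡ 1 (mod 367)
1 * 129 = 129
(129)^2 ≡ 126 (mod 367)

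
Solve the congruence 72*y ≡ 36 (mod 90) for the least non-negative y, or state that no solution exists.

gcd(72, 90) = 18, and 18 | 36, so solutions exist.
Divide through by 18: 4*y = 2 (mod 5).
4⁻¹ ≡ 4 (mod 5).
y ≡ 4*2 ≡ 3 (mod 5).
The smallest non-negative solution is y = 3.

3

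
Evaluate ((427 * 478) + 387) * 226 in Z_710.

98

427 * 478 = 204106 ≡ 336 (mod 710)
336 + 387 = 723 ≡ 13 (mod 710)
13 * 226 = 2938 ≡ 98 (mod 710)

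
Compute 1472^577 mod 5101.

1119

1472^1 ≡ 1472 (mod 5101)
1472^2 ≡ 1472^2 = 2166784 ≡ 3960 (mod 5101)
1472^4 ≡ 3960^2 = 15681600 ≡ 1126 (mod 5101)
1472^8 ≡ 1126^2 = 1267876 ≡ 2828 (mod 5101)
1472^16 ≡ 2828^2 = 7997584 ≡ 4317 (mod 5101)
1472^32 ≡ 4317^2 = 18636489 ≡ 2536 (mod 5101)
1472^64 ≡ 2536^2 = 6431296 ≡ 4036 (mod 5101)
1472^128 ≡ 4036^2 = 16289296 ≡ 1803 (mod 5101)
1472^256 ≡ 1803^2 = 3250809 ≡ 1472 (mod 5101)
1472^512 ≡ 1472^2 = 2166784 ≡ 3960 (mod 5101)
1472^577 = 1472^512 × 1472^64 × 1472^1 ≡ 3960 × 4036 × 1472 (mod 5101).
Accumulate the product:
3960 × 4036 = 15982560 ≡ 1127
1127 × 1472 = 1658944 ≡ 1119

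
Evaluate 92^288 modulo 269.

249

92^1 ≡ 92 (mod 269)
92^2 ≡ 92^2 = 8464 ≡ 125 (mod 269)
92^4 ≡ 125^2 = 15625 ≡ 23 (mod 269)
92^8 ≡ 23^2 = 529 ≡ 260 (mod 269)
92^16 ≡ 260^2 = 67600 ≡ 81 (mod 269)
92^32 ≡ 81^2 = 6561 ≡ 105 (mod 269)
92^64 ≡ 105^2 = 11025 ≡ 265 (mod 269)
92^128 ≡ 265^2 = 70225 ≡ 16 (mod 269)
92^256 ≡ 16^2 = 256 (mod 269)
92^288 = 92^256 * 92^32 ≡ 256 * 105 (mod 269).
256 * 105 = 26880 ≡ 249 (mod 269).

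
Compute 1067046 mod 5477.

1067046 = 194×5477 + 4508, so 1067046 ≡ 4508 (mod 5477).

4508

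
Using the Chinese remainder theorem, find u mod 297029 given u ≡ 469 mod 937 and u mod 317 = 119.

937⁻¹ mod 317: 937*249 ≡ 1 (mod 317), so 937⁻¹ ≡ 249.
u = 469 + 937*((119 − 469)*249 mod 317) = 469 + 937*25 = 23894.
Check: 23894 mod 937 = 469, 23894 mod 317 = 119. ✓

23894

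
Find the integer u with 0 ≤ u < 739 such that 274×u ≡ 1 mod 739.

By the extended Euclidean algorithm:
739 = 2*274 + 191
274 = 1*191 + 83
191 = 2*83 + 25
83 = 3*25 + 8
25 = 3*8 + 1
8 = 8*1 + 0
gcd(274, 739) = 1, so the inverse exists.
Bézout: 1 = 33*739 − 89*274.
So 274⁻¹ ≡ −89 ≡ 650 (mod 739).

650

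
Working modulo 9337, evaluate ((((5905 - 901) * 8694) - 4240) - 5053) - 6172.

6902

5905 - 901 = 5004
5004 * 8694 = 43504776 ≡ 3693 (mod 9337)
3693 - 4240 = -547 ≡ 8790 (mod 9337)
8790 - 5053 = 3737
3737 - 6172 = -2435 ≡ 6902 (mod 9337)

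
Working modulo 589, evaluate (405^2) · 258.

567

(405)^2 ≡ 283 (mod 589)
283 · 258 = 73014 ≡ 567 (mod 589)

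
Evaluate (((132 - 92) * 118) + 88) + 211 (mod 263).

22

132 - 92 = 40
40 * 118 = 4720 ≡ 249 (mod 263)
249 + 88 = 337 ≡ 74 (mod 263)
74 + 211 = 285 ≡ 22 (mod 263)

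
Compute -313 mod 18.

-313 = -18·18 + 11, so -313 ≡ 11 (mod 18).

11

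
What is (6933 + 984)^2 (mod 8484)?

6933 + 984 = 7917
(7917)^2 ≡ 7581 (mod 8484)

7581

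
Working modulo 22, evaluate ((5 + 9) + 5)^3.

5 + 9 = 14
14 + 5 = 19
(19)^3 ≡ 17 (mod 22)

17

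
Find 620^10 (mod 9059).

10 in binary is 1010, i.e. 10 = 8 + 2.
620^1 ≡ 620 (mod 9059)
620^2 ≡ 620^2 = 384400 ≡ 3922 (mod 9059)
620^4 ≡ 3922^2 = 15382084 ≡ 8961 (mod 9059)
620^8 ≡ 8961^2 = 80299521 ≡ 545 (mod 9059)
620^10 = 620^8 × 620^2 ≡ 545 × 3922 (mod 9059).
545 × 3922 = 2137490 ≡ 8625 (mod 9059).

8625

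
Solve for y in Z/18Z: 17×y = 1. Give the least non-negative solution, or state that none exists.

gcd(17, 18) = 1, so a unique solution mod 18 exists.
17⁻¹ ≡ 17 (mod 18).
y ≡ 17×1 ≡ 17 (mod 18).

17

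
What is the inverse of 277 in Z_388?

Run the extended Euclidean algorithm:
388 = 1·277 + 111
277 = 2·111 + 55
111 = 2·55 + 1
55 = 55·1 + 0
gcd(277, 388) = 1, so the inverse exists.
Back-substitute for 1:
1 = 1·111 − 2·55
  = −2·277 + 5·111
  = 5·388 − 7·277
So 277⁻¹ ≡ −7 ≡ 381 (mod 388).

381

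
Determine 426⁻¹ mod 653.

By the extended Euclidean algorithm:
653 = 1·426 + 227
426 = 1·227 + 199
227 = 1·199 + 28
199 = 7·28 + 3
28 = 9·3 + 1
3 = 3·1 + 0
gcd(426, 653) = 1, so the inverse exists.
Back-substitute for 1:
1 = 1·28 − 9·3
  = −9·199 + 64·28
  = 64·227 − 73·199
  = −73·426 + 137·227
  = 137·653 − 210·426
So 426⁻¹ ≡ −210 ≡ 443 (mod 653).

443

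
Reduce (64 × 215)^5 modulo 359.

290

64 × 215 = 13760 ≡ 118 (mod 359)
(118)^5 ≡ 290 (mod 359)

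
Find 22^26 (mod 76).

By square-and-multiply:
26 in binary is 11010, i.e. 26 = 16 + 8 + 2.
22^1 ≡ 22 (mod 76)
22^2 ≡ 22^2 = 484 ≡ 28 (mod 76)
22^4 ≡ 28^2 = 784 ≡ 24 (mod 76)
22^8 ≡ 24^2 = 576 ≡ 44 (mod 76)
22^16 ≡ 44^2 = 1936 ≡ 36 (mod 76)
22^26 = 22^16 * 22^8 * 22^2 ≡ 36 * 44 * 28 (mod 76).
Accumulate the product:
36 * 44 = 1584 ≡ 64
64 * 28 = 1792 ≡ 44

44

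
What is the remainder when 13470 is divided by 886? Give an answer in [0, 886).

13470 = 15·886 + 180, so 13470 ≡ 180 (mod 886).

180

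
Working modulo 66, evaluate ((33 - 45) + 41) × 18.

33 - 45 = -12 ≡ 54 (mod 66)
54 + 41 = 95 ≡ 29 (mod 66)
29 × 18 = 522 ≡ 60 (mod 66)

60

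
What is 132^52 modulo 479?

368

52 in binary is 110100, i.e. 52 = 32 + 16 + 4.
132^1 ≡ 132 (mod 479)
132^2 ≡ 132^2 = 17424 ≡ 180 (mod 479)
132^4 ≡ 180^2 = 32400 ≡ 307 (mod 479)
132^8 ≡ 307^2 = 94249 ≡ 365 (mod 479)
132^16 ≡ 365^2 = 133225 ≡ 63 (mod 479)
132^32 ≡ 63^2 = 3969 ≡ 137 (mod 479)
132^52 = 132^32 * 132^16 * 132^4 ≡ 137 * 63 * 307 (mod 479).
Accumulate the product:
137 * 63 = 8631 ≡ 9
9 * 307 = 2763 ≡ 368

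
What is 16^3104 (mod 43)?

Compute successive squares:
3104 in binary is 110000100000, i.e. 3104 = 2048 + 1024 + 32.
16^1 ≡ 16 (mod 43)
16^2 ≡ 16^2 = 256 ≡ 41 (mod 43)
16^4 ≡ 41^2 = 1681 ≡ 4 (mod 43)
16^8 ≡ 4^2 = 16 (mod 43)
16^16 ≡ 16^2 = 256 ≡ 41 (mod 43)
16^32 ≡ 41^2 = 1681 ≡ 4 (mod 43)
16^64 ≡ 4^2 = 16 (mod 43)
16^128 ≡ 16^2 = 256 ≡ 41 (mod 43)
16^256 ≡ 41^2 = 1681 ≡ 4 (mod 43)
16^512 ≡ 4^2 = 16 (mod 43)
16^1024 ≡ 16^2 = 256 ≡ 41 (mod 43)
16^2048 ≡ 41^2 = 1681 ≡ 4 (mod 43)
16^3104 = 16^2048 · 16^1024 · 16^32 ≡ 4 · 41 · 4 (mod 43).
Accumulate the product:
4 · 41 = 164 ≡ 35
35 · 4 = 140 ≡ 11

11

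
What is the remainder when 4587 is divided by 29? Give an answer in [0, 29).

5

4587 = 158·29 + 5, so 4587 ≡ 5 (mod 29).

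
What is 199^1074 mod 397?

By square-and-multiply:
1074 in binary is 10000110010, i.e. 1074 = 1024 + 32 + 16 + 2.
199^1 ≡ 199 (mod 397)
199^2 ≡ 199^2 = 39601 ≡ 298 (mod 397)
199^4 ≡ 298^2 = 88804 ≡ 273 (mod 397)
199^8 ≡ 273^2 = 74529 ≡ 290 (mod 397)
199^16 ≡ 290^2 = 84100 ≡ 333 (mod 397)
199^32 ≡ 333^2 = 110889 ≡ 126 (mod 397)
199^64 ≡ 126^2 = 15876 ≡ 393 (mod 397)
199^128 ≡ 393^2 = 154449 ≡ 16 (mod 397)
199^256 ≡ 16^2 = 256 (mod 397)
199^512 ≡ 256^2 = 65536 ≡ 31 (mod 397)
199^1024 ≡ 31^2 = 961 ≡ 167 (mod 397)
199^1074 = 199^1024 * 199^32 * 199^16 * 199^2 ≡ 167 * 126 * 333 * 298 (mod 397).
Accumulate the product:
167 * 126 = 21042 ≡ 1
1 * 333 = 333
333 * 298 = 99234 ≡ 381

381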